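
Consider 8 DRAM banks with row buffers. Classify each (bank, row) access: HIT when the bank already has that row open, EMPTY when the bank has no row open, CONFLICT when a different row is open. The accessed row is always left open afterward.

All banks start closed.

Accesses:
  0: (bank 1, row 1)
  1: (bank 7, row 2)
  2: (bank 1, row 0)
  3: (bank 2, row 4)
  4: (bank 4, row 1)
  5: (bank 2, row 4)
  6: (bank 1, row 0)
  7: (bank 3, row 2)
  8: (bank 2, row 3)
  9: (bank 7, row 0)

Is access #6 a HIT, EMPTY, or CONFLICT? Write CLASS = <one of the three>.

CLASS = HIT

step 0: bank1 None->1 [EMPTY]
step 1: bank7 None->2 [EMPTY]
step 2: bank1 1->0 [CONFLICT]
step 3: bank2 None->4 [EMPTY]
step 4: bank4 None->1 [EMPTY]
step 5: bank2 4->4 [HIT]
step 6: bank1 0->0 [HIT]
step 7: bank3 None->2 [EMPTY]
step 8: bank2 4->3 [CONFLICT]
step 9: bank7 2->0 [CONFLICT]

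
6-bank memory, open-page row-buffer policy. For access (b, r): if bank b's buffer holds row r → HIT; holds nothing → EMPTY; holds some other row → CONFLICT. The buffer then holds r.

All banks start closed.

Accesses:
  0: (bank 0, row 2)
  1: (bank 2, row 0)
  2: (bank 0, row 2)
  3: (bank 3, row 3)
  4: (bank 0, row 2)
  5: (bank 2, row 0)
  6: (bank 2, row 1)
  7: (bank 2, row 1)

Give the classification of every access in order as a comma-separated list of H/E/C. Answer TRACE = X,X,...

#0 (0,2) E
#1 (2,0) E
#2 (0,2) H  (was 2)
#3 (3,3) E
#4 (0,2) H  (was 2)
#5 (2,0) H  (was 0)
#6 (2,1) C  (was 0)
#7 (2,1) H  (was 1)

TRACE = E,E,H,E,H,H,C,H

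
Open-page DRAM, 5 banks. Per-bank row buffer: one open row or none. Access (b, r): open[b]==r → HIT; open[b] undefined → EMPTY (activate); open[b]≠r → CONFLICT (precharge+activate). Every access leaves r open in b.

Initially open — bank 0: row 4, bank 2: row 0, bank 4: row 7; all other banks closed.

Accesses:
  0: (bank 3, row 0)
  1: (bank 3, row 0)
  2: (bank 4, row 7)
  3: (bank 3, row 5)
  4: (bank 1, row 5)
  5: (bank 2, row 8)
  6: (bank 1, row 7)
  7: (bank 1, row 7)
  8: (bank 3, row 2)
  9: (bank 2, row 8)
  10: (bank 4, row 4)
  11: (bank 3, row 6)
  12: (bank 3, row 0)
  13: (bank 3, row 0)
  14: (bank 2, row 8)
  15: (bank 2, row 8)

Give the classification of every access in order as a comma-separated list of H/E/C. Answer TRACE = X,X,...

  [0] b3 r0: no row ⇒ E
  [1] b3 r0: had r0 ⇒ H
  [2] b4 r7: had r7 ⇒ H
  [3] b3 r5: had r0 ⇒ C
  [4] b1 r5: no row ⇒ E
  [5] b2 r8: had r0 ⇒ C
  [6] b1 r7: had r5 ⇒ C
  [7] b1 r7: had r7 ⇒ H
  [8] b3 r2: had r5 ⇒ C
  [9] b2 r8: had r8 ⇒ H
  [10] b4 r4: had r7 ⇒ C
  [11] b3 r6: had r2 ⇒ C
  [12] b3 r0: had r6 ⇒ C
  [13] b3 r0: had r0 ⇒ H
  [14] b2 r8: had r8 ⇒ H
  [15] b2 r8: had r8 ⇒ H

TRACE = E,H,H,C,E,C,C,H,C,H,C,C,C,H,H,H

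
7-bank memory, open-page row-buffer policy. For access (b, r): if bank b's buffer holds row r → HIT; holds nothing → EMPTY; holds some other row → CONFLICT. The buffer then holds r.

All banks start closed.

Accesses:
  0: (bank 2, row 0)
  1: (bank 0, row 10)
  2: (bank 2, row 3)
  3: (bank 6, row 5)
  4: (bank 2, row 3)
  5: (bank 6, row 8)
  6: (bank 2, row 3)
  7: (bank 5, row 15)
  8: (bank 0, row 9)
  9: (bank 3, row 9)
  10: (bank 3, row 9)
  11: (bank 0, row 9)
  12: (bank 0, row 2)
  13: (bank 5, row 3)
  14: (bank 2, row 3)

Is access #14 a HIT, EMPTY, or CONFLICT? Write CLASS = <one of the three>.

CLASS = HIT

#0 (2,0) E
#1 (0,10) E
#2 (2,3) C  (was 0)
#3 (6,5) E
#4 (2,3) H  (was 3)
#5 (6,8) C  (was 5)
#6 (2,3) H  (was 3)
#7 (5,15) E
#8 (0,9) C  (was 10)
#9 (3,9) E
#10 (3,9) H  (was 9)
#11 (0,9) H  (was 9)
#12 (0,2) C  (was 9)
#13 (5,3) C  (was 15)
#14 (2,3) H  (was 3)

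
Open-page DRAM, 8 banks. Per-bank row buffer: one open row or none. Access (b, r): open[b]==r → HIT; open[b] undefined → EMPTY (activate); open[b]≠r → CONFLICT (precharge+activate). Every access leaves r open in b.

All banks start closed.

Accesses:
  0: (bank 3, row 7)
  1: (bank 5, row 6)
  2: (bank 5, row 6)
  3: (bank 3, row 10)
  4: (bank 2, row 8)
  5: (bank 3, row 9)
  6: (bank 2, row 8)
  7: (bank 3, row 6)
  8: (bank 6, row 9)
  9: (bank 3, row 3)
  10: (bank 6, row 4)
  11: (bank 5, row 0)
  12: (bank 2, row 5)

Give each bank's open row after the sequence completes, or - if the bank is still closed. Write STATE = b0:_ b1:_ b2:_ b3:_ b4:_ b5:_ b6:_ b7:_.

step 0: bank3 None->7 [EMPTY]
step 1: bank5 None->6 [EMPTY]
step 2: bank5 6->6 [HIT]
step 3: bank3 7->10 [CONFLICT]
step 4: bank2 None->8 [EMPTY]
step 5: bank3 10->9 [CONFLICT]
step 6: bank2 8->8 [HIT]
step 7: bank3 9->6 [CONFLICT]
step 8: bank6 None->9 [EMPTY]
step 9: bank3 6->3 [CONFLICT]
step 10: bank6 9->4 [CONFLICT]
step 11: bank5 6->0 [CONFLICT]
step 12: bank2 8->5 [CONFLICT]

STATE = b0:- b1:- b2:5 b3:3 b4:- b5:0 b6:4 b7:-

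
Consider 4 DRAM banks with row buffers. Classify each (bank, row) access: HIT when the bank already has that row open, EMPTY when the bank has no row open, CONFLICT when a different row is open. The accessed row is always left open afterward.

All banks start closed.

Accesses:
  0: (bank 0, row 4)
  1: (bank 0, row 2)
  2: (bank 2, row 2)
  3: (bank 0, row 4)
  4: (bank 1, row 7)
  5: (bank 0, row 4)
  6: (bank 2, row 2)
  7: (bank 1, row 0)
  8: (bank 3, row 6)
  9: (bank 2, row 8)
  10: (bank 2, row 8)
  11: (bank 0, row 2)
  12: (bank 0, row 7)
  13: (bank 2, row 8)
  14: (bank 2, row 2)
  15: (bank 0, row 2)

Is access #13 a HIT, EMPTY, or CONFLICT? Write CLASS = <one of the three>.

0: bank 0 row 4 — prev None → EMPTY
1: bank 0 row 2 — prev 4 → CONFLICT
2: bank 2 row 2 — prev None → EMPTY
3: bank 0 row 4 — prev 2 → CONFLICT
4: bank 1 row 7 — prev None → EMPTY
5: bank 0 row 4 — prev 4 → HIT
6: bank 2 row 2 — prev 2 → HIT
7: bank 1 row 0 — prev 7 → CONFLICT
8: bank 3 row 6 — prev None → EMPTY
9: bank 2 row 8 — prev 2 → CONFLICT
10: bank 2 row 8 — prev 8 → HIT
11: bank 0 row 2 — prev 4 → CONFLICT
12: bank 0 row 7 — prev 2 → CONFLICT
13: bank 2 row 8 — prev 8 → HIT
14: bank 2 row 2 — prev 8 → CONFLICT
15: bank 0 row 2 — prev 7 → CONFLICT

CLASS = HIT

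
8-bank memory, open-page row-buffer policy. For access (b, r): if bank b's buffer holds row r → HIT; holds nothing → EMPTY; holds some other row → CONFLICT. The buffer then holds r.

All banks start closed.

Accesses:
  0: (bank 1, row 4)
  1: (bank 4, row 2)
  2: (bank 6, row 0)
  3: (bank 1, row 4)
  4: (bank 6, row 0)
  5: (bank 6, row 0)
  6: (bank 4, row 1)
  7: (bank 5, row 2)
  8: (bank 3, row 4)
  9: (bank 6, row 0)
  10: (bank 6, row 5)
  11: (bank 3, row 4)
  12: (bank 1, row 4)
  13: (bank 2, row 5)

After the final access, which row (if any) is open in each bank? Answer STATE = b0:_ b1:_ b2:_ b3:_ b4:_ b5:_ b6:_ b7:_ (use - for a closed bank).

step 0: bank1 None->4 [EMPTY]
step 1: bank4 None->2 [EMPTY]
step 2: bank6 None->0 [EMPTY]
step 3: bank1 4->4 [HIT]
step 4: bank6 0->0 [HIT]
step 5: bank6 0->0 [HIT]
step 6: bank4 2->1 [CONFLICT]
step 7: bank5 None->2 [EMPTY]
step 8: bank3 None->4 [EMPTY]
step 9: bank6 0->0 [HIT]
step 10: bank6 0->5 [CONFLICT]
step 11: bank3 4->4 [HIT]
step 12: bank1 4->4 [HIT]
step 13: bank2 None->5 [EMPTY]

STATE = b0:- b1:4 b2:5 b3:4 b4:1 b5:2 b6:5 b7:-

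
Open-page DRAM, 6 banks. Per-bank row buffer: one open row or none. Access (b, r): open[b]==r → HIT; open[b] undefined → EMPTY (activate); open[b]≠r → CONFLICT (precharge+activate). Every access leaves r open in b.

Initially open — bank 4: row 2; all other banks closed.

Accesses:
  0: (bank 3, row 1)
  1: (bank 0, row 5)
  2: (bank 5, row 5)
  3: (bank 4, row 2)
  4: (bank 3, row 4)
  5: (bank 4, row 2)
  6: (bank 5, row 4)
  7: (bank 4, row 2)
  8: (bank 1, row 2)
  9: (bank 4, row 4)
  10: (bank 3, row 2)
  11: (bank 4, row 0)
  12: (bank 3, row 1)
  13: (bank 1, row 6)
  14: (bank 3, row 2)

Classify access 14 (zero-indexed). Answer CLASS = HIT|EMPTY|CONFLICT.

CLASS = CONFLICT

step 0: bank3 None->1 [EMPTY]
step 1: bank0 None->5 [EMPTY]
step 2: bank5 None->5 [EMPTY]
step 3: bank4 2->2 [HIT]
step 4: bank3 1->4 [CONFLICT]
step 5: bank4 2->2 [HIT]
step 6: bank5 5->4 [CONFLICT]
step 7: bank4 2->2 [HIT]
step 8: bank1 None->2 [EMPTY]
step 9: bank4 2->4 [CONFLICT]
step 10: bank3 4->2 [CONFLICT]
step 11: bank4 4->0 [CONFLICT]
step 12: bank3 2->1 [CONFLICT]
step 13: bank1 2->6 [CONFLICT]
step 14: bank3 1->2 [CONFLICT]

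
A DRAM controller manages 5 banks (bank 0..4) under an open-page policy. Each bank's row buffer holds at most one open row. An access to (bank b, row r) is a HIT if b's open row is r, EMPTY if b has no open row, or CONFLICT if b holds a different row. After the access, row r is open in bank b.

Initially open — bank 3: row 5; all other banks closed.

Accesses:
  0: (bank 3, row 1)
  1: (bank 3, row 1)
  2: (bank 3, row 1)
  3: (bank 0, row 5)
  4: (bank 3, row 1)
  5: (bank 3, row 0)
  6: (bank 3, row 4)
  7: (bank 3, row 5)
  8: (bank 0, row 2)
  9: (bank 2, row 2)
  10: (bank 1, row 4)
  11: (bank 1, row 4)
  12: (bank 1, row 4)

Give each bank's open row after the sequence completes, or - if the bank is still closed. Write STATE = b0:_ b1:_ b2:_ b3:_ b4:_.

STATE = b0:2 b1:4 b2:2 b3:5 b4:-

  [0] b3 r1: had r5 ⇒ C
  [1] b3 r1: had r1 ⇒ H
  [2] b3 r1: had r1 ⇒ H
  [3] b0 r5: no row ⇒ E
  [4] b3 r1: had r1 ⇒ H
  [5] b3 r0: had r1 ⇒ C
  [6] b3 r4: had r0 ⇒ C
  [7] b3 r5: had r4 ⇒ C
  [8] b0 r2: had r5 ⇒ C
  [9] b2 r2: no row ⇒ E
  [10] b1 r4: no row ⇒ E
  [11] b1 r4: had r4 ⇒ H
  [12] b1 r4: had r4 ⇒ H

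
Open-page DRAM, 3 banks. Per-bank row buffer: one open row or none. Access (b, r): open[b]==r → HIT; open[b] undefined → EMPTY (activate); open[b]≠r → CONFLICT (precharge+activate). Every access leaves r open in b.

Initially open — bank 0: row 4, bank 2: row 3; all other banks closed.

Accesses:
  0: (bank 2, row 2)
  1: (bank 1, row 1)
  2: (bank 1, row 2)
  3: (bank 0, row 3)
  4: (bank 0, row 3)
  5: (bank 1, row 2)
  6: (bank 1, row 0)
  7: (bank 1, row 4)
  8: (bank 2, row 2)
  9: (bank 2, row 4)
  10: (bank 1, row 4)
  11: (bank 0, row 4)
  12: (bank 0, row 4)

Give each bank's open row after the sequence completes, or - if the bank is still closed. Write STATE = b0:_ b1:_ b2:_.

STATE = b0:4 b1:4 b2:4

  [0] b2 r2: had r3 ⇒ C
  [1] b1 r1: no row ⇒ E
  [2] b1 r2: had r1 ⇒ C
  [3] b0 r3: had r4 ⇒ C
  [4] b0 r3: had r3 ⇒ H
  [5] b1 r2: had r2 ⇒ H
  [6] b1 r0: had r2 ⇒ C
  [7] b1 r4: had r0 ⇒ C
  [8] b2 r2: had r2 ⇒ H
  [9] b2 r4: had r2 ⇒ C
  [10] b1 r4: had r4 ⇒ H
  [11] b0 r4: had r3 ⇒ C
  [12] b0 r4: had r4 ⇒ H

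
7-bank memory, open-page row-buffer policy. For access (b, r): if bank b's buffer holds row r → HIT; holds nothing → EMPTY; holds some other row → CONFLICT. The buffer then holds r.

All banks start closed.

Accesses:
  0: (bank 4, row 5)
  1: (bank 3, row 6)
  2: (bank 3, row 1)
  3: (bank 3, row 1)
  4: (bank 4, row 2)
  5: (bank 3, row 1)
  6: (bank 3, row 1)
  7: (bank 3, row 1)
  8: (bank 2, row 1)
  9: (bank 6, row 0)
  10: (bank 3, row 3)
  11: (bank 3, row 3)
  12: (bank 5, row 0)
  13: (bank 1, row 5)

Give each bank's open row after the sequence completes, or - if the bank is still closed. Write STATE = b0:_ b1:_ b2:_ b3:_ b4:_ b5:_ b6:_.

STATE = b0:- b1:5 b2:1 b3:3 b4:2 b5:0 b6:0

0: bank 4 row 5 — prev None → EMPTY
1: bank 3 row 6 — prev None → EMPTY
2: bank 3 row 1 — prev 6 → CONFLICT
3: bank 3 row 1 — prev 1 → HIT
4: bank 4 row 2 — prev 5 → CONFLICT
5: bank 3 row 1 — prev 1 → HIT
6: bank 3 row 1 — prev 1 → HIT
7: bank 3 row 1 — prev 1 → HIT
8: bank 2 row 1 — prev None → EMPTY
9: bank 6 row 0 — prev None → EMPTY
10: bank 3 row 3 — prev 1 → CONFLICT
11: bank 3 row 3 — prev 3 → HIT
12: bank 5 row 0 — prev None → EMPTY
13: bank 1 row 5 — prev None → EMPTY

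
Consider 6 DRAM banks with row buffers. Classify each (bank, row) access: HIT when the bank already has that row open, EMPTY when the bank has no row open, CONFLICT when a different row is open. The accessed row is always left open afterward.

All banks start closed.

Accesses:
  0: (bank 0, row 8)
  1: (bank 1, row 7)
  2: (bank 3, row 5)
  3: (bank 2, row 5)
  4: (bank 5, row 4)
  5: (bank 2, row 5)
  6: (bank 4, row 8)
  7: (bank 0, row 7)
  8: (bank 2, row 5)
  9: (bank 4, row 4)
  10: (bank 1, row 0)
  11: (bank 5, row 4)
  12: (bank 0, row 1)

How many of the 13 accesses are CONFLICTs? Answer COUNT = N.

COUNT = 4

#0 (0,8) E
#1 (1,7) E
#2 (3,5) E
#3 (2,5) E
#4 (5,4) E
#5 (2,5) H  (was 5)
#6 (4,8) E
#7 (0,7) C  (was 8)
#8 (2,5) H  (was 5)
#9 (4,4) C  (was 8)
#10 (1,0) C  (was 7)
#11 (5,4) H  (was 4)
#12 (0,1) C  (was 7)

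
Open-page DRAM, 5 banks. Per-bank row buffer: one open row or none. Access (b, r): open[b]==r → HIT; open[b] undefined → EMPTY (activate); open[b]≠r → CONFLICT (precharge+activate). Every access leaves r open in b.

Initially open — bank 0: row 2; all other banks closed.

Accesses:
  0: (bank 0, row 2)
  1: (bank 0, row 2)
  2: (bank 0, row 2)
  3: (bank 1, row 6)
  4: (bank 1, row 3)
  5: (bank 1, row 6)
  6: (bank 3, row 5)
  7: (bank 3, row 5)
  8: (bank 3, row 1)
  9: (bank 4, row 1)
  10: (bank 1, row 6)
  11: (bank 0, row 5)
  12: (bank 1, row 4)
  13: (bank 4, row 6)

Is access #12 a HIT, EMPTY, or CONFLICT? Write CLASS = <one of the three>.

step 0: bank0 2->2 [HIT]
step 1: bank0 2->2 [HIT]
step 2: bank0 2->2 [HIT]
step 3: bank1 None->6 [EMPTY]
step 4: bank1 6->3 [CONFLICT]
step 5: bank1 3->6 [CONFLICT]
step 6: bank3 None->5 [EMPTY]
step 7: bank3 5->5 [HIT]
step 8: bank3 5->1 [CONFLICT]
step 9: bank4 None->1 [EMPTY]
step 10: bank1 6->6 [HIT]
step 11: bank0 2->5 [CONFLICT]
step 12: bank1 6->4 [CONFLICT]
step 13: bank4 1->6 [CONFLICT]

CLASS = CONFLICT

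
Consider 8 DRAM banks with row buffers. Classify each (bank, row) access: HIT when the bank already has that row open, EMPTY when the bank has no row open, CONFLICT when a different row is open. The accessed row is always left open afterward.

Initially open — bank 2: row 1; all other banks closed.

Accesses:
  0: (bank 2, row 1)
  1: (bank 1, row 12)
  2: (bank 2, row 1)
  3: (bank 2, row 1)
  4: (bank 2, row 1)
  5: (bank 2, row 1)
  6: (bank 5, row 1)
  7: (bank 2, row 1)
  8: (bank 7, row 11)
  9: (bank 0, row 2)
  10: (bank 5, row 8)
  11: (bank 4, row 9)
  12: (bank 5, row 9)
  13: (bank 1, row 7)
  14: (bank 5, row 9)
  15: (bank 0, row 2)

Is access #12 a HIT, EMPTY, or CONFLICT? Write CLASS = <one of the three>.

step 0: bank2 1->1 [HIT]
step 1: bank1 None->12 [EMPTY]
step 2: bank2 1->1 [HIT]
step 3: bank2 1->1 [HIT]
step 4: bank2 1->1 [HIT]
step 5: bank2 1->1 [HIT]
step 6: bank5 None->1 [EMPTY]
step 7: bank2 1->1 [HIT]
step 8: bank7 None->11 [EMPTY]
step 9: bank0 None->2 [EMPTY]
step 10: bank5 1->8 [CONFLICT]
step 11: bank4 None->9 [EMPTY]
step 12: bank5 8->9 [CONFLICT]
step 13: bank1 12->7 [CONFLICT]
step 14: bank5 9->9 [HIT]
step 15: bank0 2->2 [HIT]

CLASS = CONFLICT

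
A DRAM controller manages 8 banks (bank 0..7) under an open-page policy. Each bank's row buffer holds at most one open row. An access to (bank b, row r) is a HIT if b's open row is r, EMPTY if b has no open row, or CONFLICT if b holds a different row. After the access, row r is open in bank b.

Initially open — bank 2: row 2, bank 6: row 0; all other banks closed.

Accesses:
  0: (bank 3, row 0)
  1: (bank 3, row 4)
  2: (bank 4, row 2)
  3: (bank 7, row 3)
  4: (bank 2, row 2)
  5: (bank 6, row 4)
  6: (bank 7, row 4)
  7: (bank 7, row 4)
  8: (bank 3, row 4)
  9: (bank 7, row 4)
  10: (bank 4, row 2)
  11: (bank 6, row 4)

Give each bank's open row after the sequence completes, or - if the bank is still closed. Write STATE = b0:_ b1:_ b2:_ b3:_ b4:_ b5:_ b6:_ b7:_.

STATE = b0:- b1:- b2:2 b3:4 b4:2 b5:- b6:4 b7:4

  [0] b3 r0: no row ⇒ E
  [1] b3 r4: had r0 ⇒ C
  [2] b4 r2: no row ⇒ E
  [3] b7 r3: no row ⇒ E
  [4] b2 r2: had r2 ⇒ H
  [5] b6 r4: had r0 ⇒ C
  [6] b7 r4: had r3 ⇒ C
  [7] b7 r4: had r4 ⇒ H
  [8] b3 r4: had r4 ⇒ H
  [9] b7 r4: had r4 ⇒ H
  [10] b4 r2: had r2 ⇒ H
  [11] b6 r4: had r4 ⇒ H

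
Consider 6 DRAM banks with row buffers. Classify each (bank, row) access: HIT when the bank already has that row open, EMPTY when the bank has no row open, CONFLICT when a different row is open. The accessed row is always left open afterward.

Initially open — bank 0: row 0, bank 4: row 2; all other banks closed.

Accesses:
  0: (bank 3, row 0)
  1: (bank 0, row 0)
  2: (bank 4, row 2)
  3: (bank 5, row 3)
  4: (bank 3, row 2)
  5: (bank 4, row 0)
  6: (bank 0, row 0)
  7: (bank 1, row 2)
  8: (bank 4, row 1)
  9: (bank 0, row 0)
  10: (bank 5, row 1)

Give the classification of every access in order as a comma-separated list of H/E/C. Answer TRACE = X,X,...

0: bank 3 row 0 — prev None → EMPTY
1: bank 0 row 0 — prev 0 → HIT
2: bank 4 row 2 — prev 2 → HIT
3: bank 5 row 3 — prev None → EMPTY
4: bank 3 row 2 — prev 0 → CONFLICT
5: bank 4 row 0 — prev 2 → CONFLICT
6: bank 0 row 0 — prev 0 → HIT
7: bank 1 row 2 — prev None → EMPTY
8: bank 4 row 1 — prev 0 → CONFLICT
9: bank 0 row 0 — prev 0 → HIT
10: bank 5 row 1 — prev 3 → CONFLICT

TRACE = E,H,H,E,C,C,H,E,C,H,C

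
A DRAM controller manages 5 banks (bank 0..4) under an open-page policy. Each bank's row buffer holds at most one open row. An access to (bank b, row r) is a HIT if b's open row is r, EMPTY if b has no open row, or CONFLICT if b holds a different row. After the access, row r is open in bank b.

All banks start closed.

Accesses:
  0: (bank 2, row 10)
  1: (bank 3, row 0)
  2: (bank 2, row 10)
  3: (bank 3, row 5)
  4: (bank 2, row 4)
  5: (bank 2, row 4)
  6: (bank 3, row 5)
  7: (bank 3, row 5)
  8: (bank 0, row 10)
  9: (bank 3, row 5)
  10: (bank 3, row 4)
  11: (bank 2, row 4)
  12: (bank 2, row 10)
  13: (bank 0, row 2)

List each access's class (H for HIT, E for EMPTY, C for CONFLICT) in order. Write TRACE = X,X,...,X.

TRACE = E,E,H,C,C,H,H,H,E,H,C,H,C,C

#0 (2,10) E
#1 (3,0) E
#2 (2,10) H  (was 10)
#3 (3,5) C  (was 0)
#4 (2,4) C  (was 10)
#5 (2,4) H  (was 4)
#6 (3,5) H  (was 5)
#7 (3,5) H  (was 5)
#8 (0,10) E
#9 (3,5) H  (was 5)
#10 (3,4) C  (was 5)
#11 (2,4) H  (was 4)
#12 (2,10) C  (was 4)
#13 (0,2) C  (was 10)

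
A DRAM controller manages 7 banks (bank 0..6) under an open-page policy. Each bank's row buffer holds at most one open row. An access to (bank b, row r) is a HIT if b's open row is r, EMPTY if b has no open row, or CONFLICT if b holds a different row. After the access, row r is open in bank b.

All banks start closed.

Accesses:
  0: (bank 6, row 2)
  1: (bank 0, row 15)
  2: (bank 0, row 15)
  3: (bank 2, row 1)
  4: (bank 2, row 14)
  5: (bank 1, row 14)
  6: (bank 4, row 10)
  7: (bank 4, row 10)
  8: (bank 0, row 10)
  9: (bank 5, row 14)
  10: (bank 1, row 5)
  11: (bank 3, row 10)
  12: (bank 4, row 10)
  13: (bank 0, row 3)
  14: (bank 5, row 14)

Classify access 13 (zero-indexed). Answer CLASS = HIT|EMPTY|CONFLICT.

0: bank 6 row 2 — prev None → EMPTY
1: bank 0 row 15 — prev None → EMPTY
2: bank 0 row 15 — prev 15 → HIT
3: bank 2 row 1 — prev None → EMPTY
4: bank 2 row 14 — prev 1 → CONFLICT
5: bank 1 row 14 — prev None → EMPTY
6: bank 4 row 10 — prev None → EMPTY
7: bank 4 row 10 — prev 10 → HIT
8: bank 0 row 10 — prev 15 → CONFLICT
9: bank 5 row 14 — prev None → EMPTY
10: bank 1 row 5 — prev 14 → CONFLICT
11: bank 3 row 10 — prev None → EMPTY
12: bank 4 row 10 — prev 10 → HIT
13: bank 0 row 3 — prev 10 → CONFLICT
14: bank 5 row 14 — prev 14 → HIT

CLASS = CONFLICT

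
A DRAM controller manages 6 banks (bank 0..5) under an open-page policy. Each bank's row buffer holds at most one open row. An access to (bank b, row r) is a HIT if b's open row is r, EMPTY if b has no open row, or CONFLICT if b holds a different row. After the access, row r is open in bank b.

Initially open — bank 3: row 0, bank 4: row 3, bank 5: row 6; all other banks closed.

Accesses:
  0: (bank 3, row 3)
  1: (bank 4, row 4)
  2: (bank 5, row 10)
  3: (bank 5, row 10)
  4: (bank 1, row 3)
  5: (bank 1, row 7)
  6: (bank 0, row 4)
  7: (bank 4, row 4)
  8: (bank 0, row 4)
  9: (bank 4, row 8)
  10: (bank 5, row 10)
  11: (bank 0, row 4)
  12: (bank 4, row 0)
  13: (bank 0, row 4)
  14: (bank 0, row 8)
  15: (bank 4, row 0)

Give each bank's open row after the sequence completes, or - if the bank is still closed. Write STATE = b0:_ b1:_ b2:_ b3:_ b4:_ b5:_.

STATE = b0:8 b1:7 b2:- b3:3 b4:0 b5:10

#0 (3,3) C  (was 0)
#1 (4,4) C  (was 3)
#2 (5,10) C  (was 6)
#3 (5,10) H  (was 10)
#4 (1,3) E
#5 (1,7) C  (was 3)
#6 (0,4) E
#7 (4,4) H  (was 4)
#8 (0,4) H  (was 4)
#9 (4,8) C  (was 4)
#10 (5,10) H  (was 10)
#11 (0,4) H  (was 4)
#12 (4,0) C  (was 8)
#13 (0,4) H  (was 4)
#14 (0,8) C  (was 4)
#15 (4,0) H  (was 0)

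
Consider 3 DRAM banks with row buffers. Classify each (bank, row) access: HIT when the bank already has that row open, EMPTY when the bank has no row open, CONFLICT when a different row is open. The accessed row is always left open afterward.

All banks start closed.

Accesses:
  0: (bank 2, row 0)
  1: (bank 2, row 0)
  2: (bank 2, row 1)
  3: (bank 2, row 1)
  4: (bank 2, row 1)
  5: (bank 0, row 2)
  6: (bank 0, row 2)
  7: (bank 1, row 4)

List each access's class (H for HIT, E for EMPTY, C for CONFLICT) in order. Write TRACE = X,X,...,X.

TRACE = E,H,C,H,H,E,H,E

#0 (2,0) E
#1 (2,0) H  (was 0)
#2 (2,1) C  (was 0)
#3 (2,1) H  (was 1)
#4 (2,1) H  (was 1)
#5 (0,2) E
#6 (0,2) H  (was 2)
#7 (1,4) E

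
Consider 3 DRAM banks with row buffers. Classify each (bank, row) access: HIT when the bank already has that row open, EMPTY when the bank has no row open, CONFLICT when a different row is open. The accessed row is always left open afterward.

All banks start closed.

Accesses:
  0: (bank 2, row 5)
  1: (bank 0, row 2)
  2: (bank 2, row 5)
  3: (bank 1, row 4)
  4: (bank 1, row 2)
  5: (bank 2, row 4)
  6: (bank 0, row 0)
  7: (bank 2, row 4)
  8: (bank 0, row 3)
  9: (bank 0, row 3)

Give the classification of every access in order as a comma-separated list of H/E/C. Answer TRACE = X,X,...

#0 (2,5) E
#1 (0,2) E
#2 (2,5) H  (was 5)
#3 (1,4) E
#4 (1,2) C  (was 4)
#5 (2,4) C  (was 5)
#6 (0,0) C  (was 2)
#7 (2,4) H  (was 4)
#8 (0,3) C  (was 0)
#9 (0,3) H  (was 3)

TRACE = E,E,H,E,C,C,C,H,C,H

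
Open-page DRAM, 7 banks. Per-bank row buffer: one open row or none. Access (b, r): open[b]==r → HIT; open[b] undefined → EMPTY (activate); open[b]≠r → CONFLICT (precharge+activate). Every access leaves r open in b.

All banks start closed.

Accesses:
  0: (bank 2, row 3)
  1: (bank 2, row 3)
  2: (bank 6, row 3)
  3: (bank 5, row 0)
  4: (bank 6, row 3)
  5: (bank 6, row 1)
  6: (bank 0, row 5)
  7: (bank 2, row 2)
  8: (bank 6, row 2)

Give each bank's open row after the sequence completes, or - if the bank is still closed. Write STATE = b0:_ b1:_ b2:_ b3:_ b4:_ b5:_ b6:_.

#0 (2,3) E
#1 (2,3) H  (was 3)
#2 (6,3) E
#3 (5,0) E
#4 (6,3) H  (was 3)
#5 (6,1) C  (was 3)
#6 (0,5) E
#7 (2,2) C  (was 3)
#8 (6,2) C  (was 1)

STATE = b0:5 b1:- b2:2 b3:- b4:- b5:0 b6:2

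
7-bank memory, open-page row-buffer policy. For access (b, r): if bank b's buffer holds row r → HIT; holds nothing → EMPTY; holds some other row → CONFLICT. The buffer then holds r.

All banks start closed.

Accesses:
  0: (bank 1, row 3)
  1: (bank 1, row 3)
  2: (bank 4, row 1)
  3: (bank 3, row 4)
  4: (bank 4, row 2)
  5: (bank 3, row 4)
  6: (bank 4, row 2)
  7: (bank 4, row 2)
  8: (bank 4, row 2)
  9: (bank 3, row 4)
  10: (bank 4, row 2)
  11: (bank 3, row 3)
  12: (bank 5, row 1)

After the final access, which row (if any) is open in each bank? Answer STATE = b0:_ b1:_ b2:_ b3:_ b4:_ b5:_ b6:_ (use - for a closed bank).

step 0: bank1 None->3 [EMPTY]
step 1: bank1 3->3 [HIT]
step 2: bank4 None->1 [EMPTY]
step 3: bank3 None->4 [EMPTY]
step 4: bank4 1->2 [CONFLICT]
step 5: bank3 4->4 [HIT]
step 6: bank4 2->2 [HIT]
step 7: bank4 2->2 [HIT]
step 8: bank4 2->2 [HIT]
step 9: bank3 4->4 [HIT]
step 10: bank4 2->2 [HIT]
step 11: bank3 4->3 [CONFLICT]
step 12: bank5 None->1 [EMPTY]

STATE = b0:- b1:3 b2:- b3:3 b4:2 b5:1 b6:-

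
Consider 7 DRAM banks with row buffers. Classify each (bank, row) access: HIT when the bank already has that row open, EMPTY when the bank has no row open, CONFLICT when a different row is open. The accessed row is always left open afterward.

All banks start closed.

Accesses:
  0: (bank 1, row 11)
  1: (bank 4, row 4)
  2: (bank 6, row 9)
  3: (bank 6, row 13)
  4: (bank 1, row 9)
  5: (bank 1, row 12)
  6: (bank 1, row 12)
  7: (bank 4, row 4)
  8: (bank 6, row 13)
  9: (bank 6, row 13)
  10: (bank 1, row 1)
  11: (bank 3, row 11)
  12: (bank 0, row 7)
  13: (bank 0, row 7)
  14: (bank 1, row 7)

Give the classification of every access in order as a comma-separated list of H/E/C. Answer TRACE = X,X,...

#0 (1,11) E
#1 (4,4) E
#2 (6,9) E
#3 (6,13) C  (was 9)
#4 (1,9) C  (was 11)
#5 (1,12) C  (was 9)
#6 (1,12) H  (was 12)
#7 (4,4) H  (was 4)
#8 (6,13) H  (was 13)
#9 (6,13) H  (was 13)
#10 (1,1) C  (was 12)
#11 (3,11) E
#12 (0,7) E
#13 (0,7) H  (was 7)
#14 (1,7) C  (was 1)

TRACE = E,E,E,C,C,C,H,H,H,H,C,E,E,H,C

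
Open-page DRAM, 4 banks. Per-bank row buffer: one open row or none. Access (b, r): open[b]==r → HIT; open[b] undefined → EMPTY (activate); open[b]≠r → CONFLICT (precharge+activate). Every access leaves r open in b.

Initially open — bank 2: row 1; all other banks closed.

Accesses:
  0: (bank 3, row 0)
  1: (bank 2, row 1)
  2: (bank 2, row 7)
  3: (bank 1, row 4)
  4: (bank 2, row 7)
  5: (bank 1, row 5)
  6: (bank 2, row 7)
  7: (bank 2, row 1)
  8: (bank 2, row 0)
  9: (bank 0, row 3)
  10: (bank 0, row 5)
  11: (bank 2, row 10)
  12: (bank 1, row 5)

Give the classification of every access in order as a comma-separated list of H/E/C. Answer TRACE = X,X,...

TRACE = E,H,C,E,H,C,H,C,C,E,C,C,H

#0 (3,0) E
#1 (2,1) H  (was 1)
#2 (2,7) C  (was 1)
#3 (1,4) E
#4 (2,7) H  (was 7)
#5 (1,5) C  (was 4)
#6 (2,7) H  (was 7)
#7 (2,1) C  (was 7)
#8 (2,0) C  (was 1)
#9 (0,3) E
#10 (0,5) C  (was 3)
#11 (2,10) C  (was 0)
#12 (1,5) H  (was 5)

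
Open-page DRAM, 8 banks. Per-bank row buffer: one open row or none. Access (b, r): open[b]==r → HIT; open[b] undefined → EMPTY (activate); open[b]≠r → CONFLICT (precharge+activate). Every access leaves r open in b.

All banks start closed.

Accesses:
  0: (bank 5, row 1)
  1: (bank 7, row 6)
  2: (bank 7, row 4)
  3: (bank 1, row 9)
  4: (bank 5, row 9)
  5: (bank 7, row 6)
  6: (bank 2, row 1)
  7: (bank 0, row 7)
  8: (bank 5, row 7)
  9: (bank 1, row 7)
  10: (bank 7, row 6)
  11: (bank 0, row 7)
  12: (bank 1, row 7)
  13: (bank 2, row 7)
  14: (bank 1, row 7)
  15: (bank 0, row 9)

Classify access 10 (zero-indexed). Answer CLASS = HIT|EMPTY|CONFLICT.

CLASS = HIT

#0 (5,1) E
#1 (7,6) E
#2 (7,4) C  (was 6)
#3 (1,9) E
#4 (5,9) C  (was 1)
#5 (7,6) C  (was 4)
#6 (2,1) E
#7 (0,7) E
#8 (5,7) C  (was 9)
#9 (1,7) C  (was 9)
#10 (7,6) H  (was 6)
#11 (0,7) H  (was 7)
#12 (1,7) H  (was 7)
#13 (2,7) C  (was 1)
#14 (1,7) H  (was 7)
#15 (0,9) C  (was 7)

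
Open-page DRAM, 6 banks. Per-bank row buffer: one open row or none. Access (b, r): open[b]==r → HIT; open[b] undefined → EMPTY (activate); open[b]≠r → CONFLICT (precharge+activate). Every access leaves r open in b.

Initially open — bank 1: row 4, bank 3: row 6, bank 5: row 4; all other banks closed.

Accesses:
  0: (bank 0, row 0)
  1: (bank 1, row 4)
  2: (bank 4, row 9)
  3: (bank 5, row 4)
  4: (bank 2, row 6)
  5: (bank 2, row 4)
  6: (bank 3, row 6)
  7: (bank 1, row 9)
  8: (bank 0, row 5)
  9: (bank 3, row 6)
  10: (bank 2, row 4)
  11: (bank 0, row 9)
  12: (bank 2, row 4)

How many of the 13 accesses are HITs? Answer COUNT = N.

COUNT = 6

step 0: bank0 None->0 [EMPTY]
step 1: bank1 4->4 [HIT]
step 2: bank4 None->9 [EMPTY]
step 3: bank5 4->4 [HIT]
step 4: bank2 None->6 [EMPTY]
step 5: bank2 6->4 [CONFLICT]
step 6: bank3 6->6 [HIT]
step 7: bank1 4->9 [CONFLICT]
step 8: bank0 0->5 [CONFLICT]
step 9: bank3 6->6 [HIT]
step 10: bank2 4->4 [HIT]
step 11: bank0 5->9 [CONFLICT]
step 12: bank2 4->4 [HIT]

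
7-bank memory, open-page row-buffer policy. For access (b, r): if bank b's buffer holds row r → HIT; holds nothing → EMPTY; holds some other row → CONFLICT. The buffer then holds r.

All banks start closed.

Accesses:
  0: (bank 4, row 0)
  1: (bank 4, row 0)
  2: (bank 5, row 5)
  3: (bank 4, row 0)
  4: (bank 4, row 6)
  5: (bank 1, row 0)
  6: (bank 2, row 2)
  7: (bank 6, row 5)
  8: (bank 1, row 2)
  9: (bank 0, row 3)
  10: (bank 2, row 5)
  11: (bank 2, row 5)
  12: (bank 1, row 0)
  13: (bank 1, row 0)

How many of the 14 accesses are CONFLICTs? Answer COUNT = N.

0: bank 4 row 0 — prev None → EMPTY
1: bank 4 row 0 — prev 0 → HIT
2: bank 5 row 5 — prev None → EMPTY
3: bank 4 row 0 — prev 0 → HIT
4: bank 4 row 6 — prev 0 → CONFLICT
5: bank 1 row 0 — prev None → EMPTY
6: bank 2 row 2 — prev None → EMPTY
7: bank 6 row 5 — prev None → EMPTY
8: bank 1 row 2 — prev 0 → CONFLICT
9: bank 0 row 3 — prev None → EMPTY
10: bank 2 row 5 — prev 2 → CONFLICT
11: bank 2 row 5 — prev 5 → HIT
12: bank 1 row 0 — prev 2 → CONFLICT
13: bank 1 row 0 — prev 0 → HIT

COUNT = 4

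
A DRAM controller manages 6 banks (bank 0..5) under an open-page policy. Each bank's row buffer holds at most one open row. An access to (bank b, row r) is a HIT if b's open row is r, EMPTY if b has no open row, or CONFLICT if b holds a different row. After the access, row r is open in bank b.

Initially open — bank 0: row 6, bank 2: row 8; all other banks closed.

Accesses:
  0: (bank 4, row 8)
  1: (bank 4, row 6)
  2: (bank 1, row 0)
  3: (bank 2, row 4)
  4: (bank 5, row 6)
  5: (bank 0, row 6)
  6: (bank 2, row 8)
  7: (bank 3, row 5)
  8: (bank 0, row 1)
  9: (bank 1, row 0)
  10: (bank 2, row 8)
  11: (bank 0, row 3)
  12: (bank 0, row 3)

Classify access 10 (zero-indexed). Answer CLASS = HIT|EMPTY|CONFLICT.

#0 (4,8) E
#1 (4,6) C  (was 8)
#2 (1,0) E
#3 (2,4) C  (was 8)
#4 (5,6) E
#5 (0,6) H  (was 6)
#6 (2,8) C  (was 4)
#7 (3,5) E
#8 (0,1) C  (was 6)
#9 (1,0) H  (was 0)
#10 (2,8) H  (was 8)
#11 (0,3) C  (was 1)
#12 (0,3) H  (was 3)

CLASS = HIT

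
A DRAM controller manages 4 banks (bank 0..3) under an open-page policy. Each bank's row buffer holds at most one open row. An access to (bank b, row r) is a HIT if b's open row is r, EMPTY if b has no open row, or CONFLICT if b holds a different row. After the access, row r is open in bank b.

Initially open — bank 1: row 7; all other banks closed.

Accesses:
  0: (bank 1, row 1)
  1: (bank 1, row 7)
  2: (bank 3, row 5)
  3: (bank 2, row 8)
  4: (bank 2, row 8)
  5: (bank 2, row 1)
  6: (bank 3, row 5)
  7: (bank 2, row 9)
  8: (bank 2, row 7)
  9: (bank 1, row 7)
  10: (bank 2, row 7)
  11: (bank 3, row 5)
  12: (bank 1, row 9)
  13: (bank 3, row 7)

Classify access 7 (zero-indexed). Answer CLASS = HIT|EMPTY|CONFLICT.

CLASS = CONFLICT

#0 (1,1) C  (was 7)
#1 (1,7) C  (was 1)
#2 (3,5) E
#3 (2,8) E
#4 (2,8) H  (was 8)
#5 (2,1) C  (was 8)
#6 (3,5) H  (was 5)
#7 (2,9) C  (was 1)
#8 (2,7) C  (was 9)
#9 (1,7) H  (was 7)
#10 (2,7) H  (was 7)
#11 (3,5) H  (was 5)
#12 (1,9) C  (was 7)
#13 (3,7) C  (was 5)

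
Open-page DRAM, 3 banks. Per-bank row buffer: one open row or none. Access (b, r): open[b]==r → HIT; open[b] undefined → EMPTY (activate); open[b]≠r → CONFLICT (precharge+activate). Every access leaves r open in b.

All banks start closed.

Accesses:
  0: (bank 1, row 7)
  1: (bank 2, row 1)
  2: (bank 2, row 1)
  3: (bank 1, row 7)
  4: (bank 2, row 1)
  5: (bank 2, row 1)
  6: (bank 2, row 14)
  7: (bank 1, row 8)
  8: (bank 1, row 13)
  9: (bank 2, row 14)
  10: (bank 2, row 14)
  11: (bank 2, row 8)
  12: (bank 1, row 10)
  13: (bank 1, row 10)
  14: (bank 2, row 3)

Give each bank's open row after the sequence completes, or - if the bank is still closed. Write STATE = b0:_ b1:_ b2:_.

STATE = b0:- b1:10 b2:3

#0 (1,7) E
#1 (2,1) E
#2 (2,1) H  (was 1)
#3 (1,7) H  (was 7)
#4 (2,1) H  (was 1)
#5 (2,1) H  (was 1)
#6 (2,14) C  (was 1)
#7 (1,8) C  (was 7)
#8 (1,13) C  (was 8)
#9 (2,14) H  (was 14)
#10 (2,14) H  (was 14)
#11 (2,8) C  (was 14)
#12 (1,10) C  (was 13)
#13 (1,10) H  (was 10)
#14 (2,3) C  (was 8)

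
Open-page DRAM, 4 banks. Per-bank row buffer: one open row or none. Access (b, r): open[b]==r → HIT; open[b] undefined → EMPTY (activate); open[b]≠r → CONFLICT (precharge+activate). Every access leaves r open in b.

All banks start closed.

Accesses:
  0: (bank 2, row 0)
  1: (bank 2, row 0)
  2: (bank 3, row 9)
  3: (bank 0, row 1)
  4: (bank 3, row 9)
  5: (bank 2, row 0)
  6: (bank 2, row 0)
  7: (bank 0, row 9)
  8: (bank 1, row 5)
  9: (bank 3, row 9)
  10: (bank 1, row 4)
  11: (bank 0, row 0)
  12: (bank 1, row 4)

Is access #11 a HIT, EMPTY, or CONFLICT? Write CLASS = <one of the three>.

step 0: bank2 None->0 [EMPTY]
step 1: bank2 0->0 [HIT]
step 2: bank3 None->9 [EMPTY]
step 3: bank0 None->1 [EMPTY]
step 4: bank3 9->9 [HIT]
step 5: bank2 0->0 [HIT]
step 6: bank2 0->0 [HIT]
step 7: bank0 1->9 [CONFLICT]
step 8: bank1 None->5 [EMPTY]
step 9: bank3 9->9 [HIT]
step 10: bank1 5->4 [CONFLICT]
step 11: bank0 9->0 [CONFLICT]
step 12: bank1 4->4 [HIT]

CLASS = CONFLICT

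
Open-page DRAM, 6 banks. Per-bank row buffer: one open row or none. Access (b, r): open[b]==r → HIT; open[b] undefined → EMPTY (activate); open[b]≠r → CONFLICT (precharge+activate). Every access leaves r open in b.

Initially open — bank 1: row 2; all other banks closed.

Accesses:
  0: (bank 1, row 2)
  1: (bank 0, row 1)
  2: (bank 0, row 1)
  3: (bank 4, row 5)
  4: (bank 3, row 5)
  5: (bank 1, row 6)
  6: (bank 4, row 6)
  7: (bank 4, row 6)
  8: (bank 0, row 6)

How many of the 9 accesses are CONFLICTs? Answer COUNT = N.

#0 (1,2) H  (was 2)
#1 (0,1) E
#2 (0,1) H  (was 1)
#3 (4,5) E
#4 (3,5) E
#5 (1,6) C  (was 2)
#6 (4,6) C  (was 5)
#7 (4,6) H  (was 6)
#8 (0,6) C  (was 1)

COUNT = 3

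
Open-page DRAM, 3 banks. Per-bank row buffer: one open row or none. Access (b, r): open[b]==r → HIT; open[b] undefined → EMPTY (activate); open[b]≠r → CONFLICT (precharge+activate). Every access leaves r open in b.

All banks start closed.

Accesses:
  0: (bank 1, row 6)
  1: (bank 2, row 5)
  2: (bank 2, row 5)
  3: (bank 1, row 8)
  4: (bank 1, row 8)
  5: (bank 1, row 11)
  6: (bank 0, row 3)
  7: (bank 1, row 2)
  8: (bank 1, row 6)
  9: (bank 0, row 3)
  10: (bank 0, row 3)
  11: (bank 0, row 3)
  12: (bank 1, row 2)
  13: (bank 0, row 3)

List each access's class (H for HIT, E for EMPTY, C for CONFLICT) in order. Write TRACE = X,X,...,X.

  [0] b1 r6: no row ⇒ E
  [1] b2 r5: no row ⇒ E
  [2] b2 r5: had r5 ⇒ H
  [3] b1 r8: had r6 ⇒ C
  [4] b1 r8: had r8 ⇒ H
  [5] b1 r11: had r8 ⇒ C
  [6] b0 r3: no row ⇒ E
  [7] b1 r2: had r11 ⇒ C
  [8] b1 r6: had r2 ⇒ C
  [9] b0 r3: had r3 ⇒ H
  [10] b0 r3: had r3 ⇒ H
  [11] b0 r3: had r3 ⇒ H
  [12] b1 r2: had r6 ⇒ C
  [13] b0 r3: had r3 ⇒ H

TRACE = E,E,H,C,H,C,E,C,C,H,H,H,C,H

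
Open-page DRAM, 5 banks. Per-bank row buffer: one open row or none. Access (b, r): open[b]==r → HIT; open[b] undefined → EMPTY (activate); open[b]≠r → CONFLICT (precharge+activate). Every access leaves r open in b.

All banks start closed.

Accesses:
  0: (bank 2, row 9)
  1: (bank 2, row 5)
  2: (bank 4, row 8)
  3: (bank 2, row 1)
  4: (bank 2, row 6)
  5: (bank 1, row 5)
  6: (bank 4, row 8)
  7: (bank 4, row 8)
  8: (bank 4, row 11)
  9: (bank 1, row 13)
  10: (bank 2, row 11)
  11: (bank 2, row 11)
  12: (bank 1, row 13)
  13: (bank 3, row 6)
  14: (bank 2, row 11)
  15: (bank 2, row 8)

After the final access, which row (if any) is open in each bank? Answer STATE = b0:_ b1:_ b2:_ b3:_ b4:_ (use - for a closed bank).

step 0: bank2 None->9 [EMPTY]
step 1: bank2 9->5 [CONFLICT]
step 2: bank4 None->8 [EMPTY]
step 3: bank2 5->1 [CONFLICT]
step 4: bank2 1->6 [CONFLICT]
step 5: bank1 None->5 [EMPTY]
step 6: bank4 8->8 [HIT]
step 7: bank4 8->8 [HIT]
step 8: bank4 8->11 [CONFLICT]
step 9: bank1 5->13 [CONFLICT]
step 10: bank2 6->11 [CONFLICT]
step 11: bank2 11->11 [HIT]
step 12: bank1 13->13 [HIT]
step 13: bank3 None->6 [EMPTY]
step 14: bank2 11->11 [HIT]
step 15: bank2 11->8 [CONFLICT]

STATE = b0:- b1:13 b2:8 b3:6 b4:11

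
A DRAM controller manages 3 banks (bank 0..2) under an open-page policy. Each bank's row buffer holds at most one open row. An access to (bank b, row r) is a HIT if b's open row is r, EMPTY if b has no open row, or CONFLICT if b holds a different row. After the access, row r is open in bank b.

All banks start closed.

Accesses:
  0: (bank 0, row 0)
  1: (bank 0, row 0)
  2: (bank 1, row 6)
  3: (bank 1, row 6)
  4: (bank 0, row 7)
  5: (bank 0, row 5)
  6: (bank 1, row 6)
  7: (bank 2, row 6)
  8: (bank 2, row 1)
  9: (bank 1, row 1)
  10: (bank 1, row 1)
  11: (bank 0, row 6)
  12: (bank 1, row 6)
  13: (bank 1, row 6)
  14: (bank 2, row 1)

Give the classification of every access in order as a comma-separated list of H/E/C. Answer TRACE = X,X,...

TRACE = E,H,E,H,C,C,H,E,C,C,H,C,C,H,H

#0 (0,0) E
#1 (0,0) H  (was 0)
#2 (1,6) E
#3 (1,6) H  (was 6)
#4 (0,7) C  (was 0)
#5 (0,5) C  (was 7)
#6 (1,6) H  (was 6)
#7 (2,6) E
#8 (2,1) C  (was 6)
#9 (1,1) C  (was 6)
#10 (1,1) H  (was 1)
#11 (0,6) C  (was 5)
#12 (1,6) C  (was 1)
#13 (1,6) H  (was 6)
#14 (2,1) H  (was 1)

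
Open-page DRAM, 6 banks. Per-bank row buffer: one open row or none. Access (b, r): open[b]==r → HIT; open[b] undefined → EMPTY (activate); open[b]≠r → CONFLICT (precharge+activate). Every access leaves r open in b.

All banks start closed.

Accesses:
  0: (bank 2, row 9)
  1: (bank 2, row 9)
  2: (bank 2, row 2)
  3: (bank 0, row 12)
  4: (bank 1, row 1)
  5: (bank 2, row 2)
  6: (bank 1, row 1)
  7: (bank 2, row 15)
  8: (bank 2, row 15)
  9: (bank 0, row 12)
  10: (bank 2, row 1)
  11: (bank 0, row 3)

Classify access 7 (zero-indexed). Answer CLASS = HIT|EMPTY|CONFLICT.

#0 (2,9) E
#1 (2,9) H  (was 9)
#2 (2,2) C  (was 9)
#3 (0,12) E
#4 (1,1) E
#5 (2,2) H  (was 2)
#6 (1,1) H  (was 1)
#7 (2,15) C  (was 2)
#8 (2,15) H  (was 15)
#9 (0,12) H  (was 12)
#10 (2,1) C  (was 15)
#11 (0,3) C  (was 12)

CLASS = CONFLICT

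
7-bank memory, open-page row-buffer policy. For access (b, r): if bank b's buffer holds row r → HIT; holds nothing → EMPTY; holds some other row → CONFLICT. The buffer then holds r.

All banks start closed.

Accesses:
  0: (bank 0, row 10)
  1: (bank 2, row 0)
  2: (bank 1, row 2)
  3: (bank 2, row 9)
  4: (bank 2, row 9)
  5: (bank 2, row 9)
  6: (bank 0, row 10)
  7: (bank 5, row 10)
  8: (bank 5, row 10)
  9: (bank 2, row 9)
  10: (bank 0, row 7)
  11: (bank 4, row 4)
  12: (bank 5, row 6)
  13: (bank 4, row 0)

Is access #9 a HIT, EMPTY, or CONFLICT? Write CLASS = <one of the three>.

0: bank 0 row 10 — prev None → EMPTY
1: bank 2 row 0 — prev None → EMPTY
2: bank 1 row 2 — prev None → EMPTY
3: bank 2 row 9 — prev 0 → CONFLICT
4: bank 2 row 9 — prev 9 → HIT
5: bank 2 row 9 — prev 9 → HIT
6: bank 0 row 10 — prev 10 → HIT
7: bank 5 row 10 — prev None → EMPTY
8: bank 5 row 10 — prev 10 → HIT
9: bank 2 row 9 — prev 9 → HIT
10: bank 0 row 7 — prev 10 → CONFLICT
11: bank 4 row 4 — prev None → EMPTY
12: bank 5 row 6 — prev 10 → CONFLICT
13: bank 4 row 0 — prev 4 → CONFLICT

CLASS = HIT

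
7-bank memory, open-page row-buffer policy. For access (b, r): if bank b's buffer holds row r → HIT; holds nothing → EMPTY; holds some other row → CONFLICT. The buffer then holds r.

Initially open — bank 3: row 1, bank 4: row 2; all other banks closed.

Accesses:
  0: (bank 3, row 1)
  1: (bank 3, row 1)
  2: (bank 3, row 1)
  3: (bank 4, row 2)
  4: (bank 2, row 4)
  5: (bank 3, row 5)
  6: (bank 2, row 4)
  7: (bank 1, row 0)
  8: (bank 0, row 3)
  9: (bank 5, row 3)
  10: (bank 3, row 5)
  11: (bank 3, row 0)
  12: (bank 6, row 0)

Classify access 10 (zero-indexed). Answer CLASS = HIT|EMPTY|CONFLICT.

  [0] b3 r1: had r1 ⇒ H
  [1] b3 r1: had r1 ⇒ H
  [2] b3 r1: had r1 ⇒ H
  [3] b4 r2: had r2 ⇒ H
  [4] b2 r4: no row ⇒ E
  [5] b3 r5: had r1 ⇒ C
  [6] b2 r4: had r4 ⇒ H
  [7] b1 r0: no row ⇒ E
  [8] b0 r3: no row ⇒ E
  [9] b5 r3: no row ⇒ E
  [10] b3 r5: had r5 ⇒ H
  [11] b3 r0: had r5 ⇒ C
  [12] b6 r0: no row ⇒ E

CLASS = HIT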